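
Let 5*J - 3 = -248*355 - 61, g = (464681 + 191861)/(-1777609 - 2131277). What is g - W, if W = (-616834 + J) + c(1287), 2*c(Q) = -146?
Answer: 6200728717064/9772215 ≈ 6.3453e+5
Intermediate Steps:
g = -328271/1954443 (g = 656542/(-3908886) = 656542*(-1/3908886) = -328271/1954443 ≈ -0.16796)
c(Q) = -73 (c(Q) = (½)*(-146) = -73)
J = -88098/5 (J = ⅗ + (-248*355 - 61)/5 = ⅗ + (-88040 - 61)/5 = ⅗ + (⅕)*(-88101) = ⅗ - 88101/5 = -88098/5 ≈ -17620.)
W = -3172633/5 (W = (-616834 - 88098/5) - 73 = -3172268/5 - 73 = -3172633/5 ≈ -6.3453e+5)
g - W = -328271/1954443 - 1*(-3172633/5) = -328271/1954443 + 3172633/5 = 6200728717064/9772215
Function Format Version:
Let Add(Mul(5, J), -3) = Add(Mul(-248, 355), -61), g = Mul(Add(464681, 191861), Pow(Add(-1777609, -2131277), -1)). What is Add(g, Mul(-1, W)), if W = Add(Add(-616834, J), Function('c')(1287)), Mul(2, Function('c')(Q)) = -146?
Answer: Rational(6200728717064, 9772215) ≈ 6.3453e+5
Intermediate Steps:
g = Rational(-328271, 1954443) (g = Mul(656542, Pow(-3908886, -1)) = Mul(656542, Rational(-1, 3908886)) = Rational(-328271, 1954443) ≈ -0.16796)
Function('c')(Q) = -73 (Function('c')(Q) = Mul(Rational(1, 2), -146) = -73)
J = Rational(-88098, 5) (J = Add(Rational(3, 5), Mul(Rational(1, 5), Add(Mul(-248, 355), -61))) = Add(Rational(3, 5), Mul(Rational(1, 5), Add(-88040, -61))) = Add(Rational(3, 5), Mul(Rational(1, 5), -88101)) = Add(Rational(3, 5), Rational(-88101, 5)) = Rational(-88098, 5) ≈ -17620.)
W = Rational(-3172633, 5) (W = Add(Add(-616834, Rational(-88098, 5)), -73) = Add(Rational(-3172268, 5), -73) = Rational(-3172633, 5) ≈ -6.3453e+5)
Add(g, Mul(-1, W)) = Add(Rational(-328271, 1954443), Mul(-1, Rational(-3172633, 5))) = Add(Rational(-328271, 1954443), Rational(3172633, 5)) = Rational(6200728717064, 9772215)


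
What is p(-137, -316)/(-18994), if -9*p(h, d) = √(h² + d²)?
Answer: 5*√4745/170946 ≈ 0.0020148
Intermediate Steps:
p(h, d) = -√(d² + h²)/9 (p(h, d) = -√(h² + d²)/9 = -√(d² + h²)/9)
p(-137, -316)/(-18994) = -√((-316)² + (-137)²)/9/(-18994) = -√(99856 + 18769)/9*(-1/18994) = -5*√4745/9*(-1/18994) = 5*√4745/170946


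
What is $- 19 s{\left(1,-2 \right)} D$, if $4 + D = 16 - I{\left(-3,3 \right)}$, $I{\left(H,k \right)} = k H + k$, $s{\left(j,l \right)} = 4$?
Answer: $-1368$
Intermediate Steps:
$I{\left(H,k \right)} = k + H k$ ($I{\left(H,k \right)} = H k + k = k + H k$)
$D = 18$ ($D = -4 + \left(16 - 3 \left(1 - 3\right)\right) = -4 + \left(16 - 3 \left(-2\right)\right) = -4 + \left(16 - -6\right) = -4 + \left(16 + 6\right) = -4 + 22 = 18$)
$- 19 s{\left(1,-2 \right)} D = \left(-19\right) 4 \cdot 18 = \left(-76\right) 18 = -1368$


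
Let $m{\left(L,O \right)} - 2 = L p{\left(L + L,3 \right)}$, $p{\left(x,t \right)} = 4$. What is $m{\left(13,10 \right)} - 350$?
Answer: $-296$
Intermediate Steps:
$m{\left(L,O \right)} = 2 + 4 L$ ($m{\left(L,O \right)} = 2 + L 4 = 2 + 4 L$)
$m{\left(13,10 \right)} - 350 = \left(2 + 4 \cdot 13\right) - 350 = \left(2 + 52\right) - 350 = 54 - 350 = -296$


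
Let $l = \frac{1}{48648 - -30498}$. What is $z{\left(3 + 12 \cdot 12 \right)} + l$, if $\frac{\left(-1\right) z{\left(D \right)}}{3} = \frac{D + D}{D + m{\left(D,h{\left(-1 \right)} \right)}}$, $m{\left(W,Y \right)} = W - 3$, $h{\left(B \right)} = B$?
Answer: $- \frac{23268827}{7677162} \approx -3.0309$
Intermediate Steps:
$m{\left(W,Y \right)} = -3 + W$ ($m{\left(W,Y \right)} = W - 3 = -3 + W$)
$l = \frac{1}{79146}$ ($l = \frac{1}{48648 + 30498} = \frac{1}{79146} \approx 1.2635 \cdot 10^{-5}$)
$z{\left(D \right)} = - \frac{6 D}{-3 + 2 D}$ ($z{\left(D \right)} = - 3 \frac{D + D}{D + \left(-3 + D\right)} = - 3 \frac{2 D}{-3 + 2 D} = - \frac{6 D}{-3 + 2 D}$)
$z{\left(3 + 12 \cdot 12 \right)} + l = - \frac{6 \left(3 + 12 \cdot 12\right)}{-3 + 2 \left(3 + 12 \cdot 12\right)} + \frac{1}{79146} = - \frac{6 \left(3 + 144\right)}{-3 + 2 \left(3 + 144\right)} + \frac{1}{79146} = \left(-6\right) 147 \frac{1}{-3 + 2 \cdot 147} + \frac{1}{79146} = \left(-6\right) 147 \frac{1}{-3 + 294} + \frac{1}{79146} = \left(-6\right) 147 \cdot \frac{1}{291} + \frac{1}{79146} = - \frac{294}{97} + \frac{1}{79146} = - \frac{23268827}{7677162}$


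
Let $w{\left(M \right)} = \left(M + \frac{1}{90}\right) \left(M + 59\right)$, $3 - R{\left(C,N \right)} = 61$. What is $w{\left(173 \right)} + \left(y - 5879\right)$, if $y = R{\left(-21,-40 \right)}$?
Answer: $\frac{1539071}{45} \approx 34202.0$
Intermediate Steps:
$R{\left(C,N \right)} = -58$ ($R{\left(C,N \right)} = 3 - 61 = -58$)
$y = -58$
$w{\left(M \right)} = \left(59 + M\right) \left(\frac{1}{90} + M\right)$ ($w{\left(M \right)} = \left(M + \frac{1}{90}\right) \left(59 + M\right) = \left(\frac{1}{90} + M\right) \left(59 + M\right) = \left(59 + M\right) \left(\frac{1}{90} + M\right)$)
$w{\left(173 \right)} + \left(y - 5879\right) = \left(\frac{59}{90} + 173^{2} + \frac{5311}{90} \cdot 173\right) - 5937 = \left(\frac{59}{90} + 29929 + \frac{918803}{90}\right) - 5937 = \frac{1806236}{45} - 5937 = \frac{1539071}{45}$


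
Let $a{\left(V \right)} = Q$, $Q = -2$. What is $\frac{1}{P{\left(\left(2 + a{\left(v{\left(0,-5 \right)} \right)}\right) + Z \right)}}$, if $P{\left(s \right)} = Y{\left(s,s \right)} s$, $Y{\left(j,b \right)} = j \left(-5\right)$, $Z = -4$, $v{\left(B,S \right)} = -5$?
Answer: $- \frac{1}{80} \approx -0.0125$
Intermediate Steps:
$a{\left(V \right)} = -2$
$Y{\left(j,b \right)} = - 5 j$
$P{\left(s \right)} = - 5 s^{2}$ ($P{\left(s \right)} = - 5 s s = - 5 s^{2}$)
$\frac{1}{P{\left(\left(2 + a{\left(v{\left(0,-5 \right)} \right)}\right) + Z \right)}} = \frac{1}{\left(-5\right) \left(\left(2 - 2\right) - 4\right)^{2}} = \frac{1}{\left(-5\right) \left(0 - 4\right)^{2}} = \frac{1}{\left(-5\right) \left(-4\right)^{2}} = \frac{1}{\left(-5\right) 16} = \frac{1}{-80} = - \frac{1}{80}$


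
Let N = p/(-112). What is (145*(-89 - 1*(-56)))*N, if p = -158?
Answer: -378015/56 ≈ -6750.3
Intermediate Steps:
N = 79/56 (N = -158/(-112) = -158*(-1/112) = 79/56 ≈ 1.4107)
(145*(-89 - 1*(-56)))*N = (145*(-89 - 1*(-56)))*(79/56) = (145*(-89 + 56))*(79/56) = (145*(-33))*(79/56) = -4785*79/56 = -378015/56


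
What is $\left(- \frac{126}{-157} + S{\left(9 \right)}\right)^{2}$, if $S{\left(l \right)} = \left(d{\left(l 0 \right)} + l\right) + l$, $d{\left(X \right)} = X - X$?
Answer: $\frac{8714304}{24649} \approx 353.54$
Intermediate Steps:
$d{\left(X \right)} = 0$
$S{\left(l \right)} = 2 l$ ($S{\left(l \right)} = \left(0 + l\right) + l = l + l = 2 l$)
$\left(- \frac{126}{-157} + S{\left(9 \right)}\right)^{2} = \left(- \frac{126}{-157} + 2 \cdot 9\right)^{2} = \left(\left(-126\right) \left(- \frac{1}{157}\right) + 18\right)^{2} = \left(\frac{126}{157} + 18\right)^{2} = \left(\frac{2952}{157}\right)^{2} = \frac{8714304}{24649}$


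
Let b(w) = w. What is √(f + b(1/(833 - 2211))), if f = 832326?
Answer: √1580490522806/1378 ≈ 912.32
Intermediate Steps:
√(f + b(1/(833 - 2211))) = √(832326 + 1/(833 - 2211)) = √(832326 + 1/(-1378)) = √(832326 - 1/1378) = √(1146945227/1378) = √1580490522806/1378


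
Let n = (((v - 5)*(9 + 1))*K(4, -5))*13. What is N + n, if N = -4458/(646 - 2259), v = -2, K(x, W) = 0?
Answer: 4458/1613 ≈ 2.7638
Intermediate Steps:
n = 0 (n = (((-2 - 5)*(9 + 1))*0)*13 = (-7*10*0)*13 = -70*0*13 = 0*13 = 0)
N = 4458/1613 (N = -4458/(-1613) = -4458*(-1/1613) = 4458/1613 ≈ 2.7638)
N + n = 4458/1613 + 0 = 4458/1613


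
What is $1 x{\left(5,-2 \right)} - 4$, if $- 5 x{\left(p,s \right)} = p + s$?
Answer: $- \frac{23}{5} \approx -4.6$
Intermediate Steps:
$x{\left(p,s \right)} = - \frac{p}{5} - \frac{s}{5}$ ($x{\left(p,s \right)} = - \frac{p + s}{5} = - \frac{p}{5} - \frac{s}{5}$)
$1 x{\left(5,-2 \right)} - 4 = 1 \left(\left(- \frac{1}{5}\right) 5 - - \frac{2}{5}\right) - 4 = 1 \left(-1 + \frac{2}{5}\right) - 4 = 1 \left(- \frac{3}{5}\right) - 4 = - \frac{3}{5} - 4 = - \frac{23}{5}$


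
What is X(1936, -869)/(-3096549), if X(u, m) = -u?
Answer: 1936/3096549 ≈ 0.00062521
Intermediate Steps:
X(1936, -869)/(-3096549) = -1*1936/(-3096549) = -1936*(-1/3096549) = 1936/3096549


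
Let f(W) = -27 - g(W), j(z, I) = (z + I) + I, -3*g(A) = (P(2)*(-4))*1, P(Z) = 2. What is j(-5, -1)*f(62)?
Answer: 623/3 ≈ 207.67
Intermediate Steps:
g(A) = 8/3 (g(A) = -2*(-4)/3 = -(-8)/3 = -⅓*(-8) = 8/3)
j(z, I) = z + 2*I (j(z, I) = (I + z) + I = z + 2*I)
f(W) = -89/3 (f(W) = -27 - 1*8/3 = -27 - 8/3 = -89/3)
j(-5, -1)*f(62) = (-5 + 2*(-1))*(-89/3) = (-5 - 2)*(-89/3) = -7*(-89/3) = 623/3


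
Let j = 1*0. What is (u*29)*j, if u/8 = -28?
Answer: 0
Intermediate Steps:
u = -224 (u = 8*(-28) = -224)
j = 0
(u*29)*j = -224*29*0 = -6496*0 = 0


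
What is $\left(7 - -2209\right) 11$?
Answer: $24376$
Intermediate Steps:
$\left(7 - -2209\right) 11 = \left(7 + 2209\right) 11 = 2216 \cdot 11 = 24376$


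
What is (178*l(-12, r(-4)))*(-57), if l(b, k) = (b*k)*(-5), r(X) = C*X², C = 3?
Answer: -29220480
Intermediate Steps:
r(X) = 3*X²
l(b, k) = -5*b*k
(178*l(-12, r(-4)))*(-57) = (178*(-5*(-12)*3*(-4)²))*(-57) = (178*(-5*(-12)*3*16))*(-57) = (178*(-5*(-12)*48))*(-57) = (178*2880)*(-57) = 512640*(-57) = -29220480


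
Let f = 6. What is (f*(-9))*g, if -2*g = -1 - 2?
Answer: -81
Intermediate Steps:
g = 3/2 (g = -(-1 - 2)/2 = -½*(-3) = 3/2 ≈ 1.5000)
(f*(-9))*g = (6*(-9))*(3/2) = -54*3/2 = -81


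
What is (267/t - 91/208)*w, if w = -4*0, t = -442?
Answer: 0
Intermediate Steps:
w = 0
(267/t - 91/208)*w = (267/(-442) - 91/208)*0 = (267*(-1/442) - 91*1/208)*0 = (-267/442 - 7/16)*0 = -3683/3536*0 = 0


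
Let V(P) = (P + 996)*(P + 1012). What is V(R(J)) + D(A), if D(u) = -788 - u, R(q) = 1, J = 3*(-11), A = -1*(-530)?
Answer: 1008643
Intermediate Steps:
A = 530
J = -33
V(P) = (996 + P)*(1012 + P)
V(R(J)) + D(A) = (1007952 + 1² + 2008*1) + (-788 - 1*530) = (1007952 + 1 + 2008) + (-788 - 530) = 1009961 - 1318 = 1008643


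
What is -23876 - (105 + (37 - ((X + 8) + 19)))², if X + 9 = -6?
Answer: -40776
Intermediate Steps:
X = -15 (X = -9 - 6 = -15)
-23876 - (105 + (37 - ((X + 8) + 19)))² = -23876 - (105 + (37 - ((-15 + 8) + 19)))² = -23876 - (105 + (37 - (-7 + 19)))² = -23876 - (105 + (37 - 1*12))² = -23876 - (105 + (37 - 12))² = -23876 - (105 + 25)² = -23876 - 1*130² = -23876 - 1*16900 = -23876 - 16900 = -40776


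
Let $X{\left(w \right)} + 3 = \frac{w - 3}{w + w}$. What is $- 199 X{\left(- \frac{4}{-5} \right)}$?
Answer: $\frac{6965}{8} \approx 870.63$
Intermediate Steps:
$X{\left(w \right)} = -3 + \frac{-3 + w}{2 w}$ ($X{\left(w \right)} = -3 + \frac{w - 3}{w + w} = -3 + \frac{-3 + w}{2 w}$)
$- 199 X{\left(- \frac{4}{-5} \right)} = - 199 \frac{-3 - 5 \left(- \frac{4}{-5}\right)}{2 \left(- \frac{4}{-5}\right)} = - 199 \frac{-3 - 5 \left(\left(-4\right) \left(- \frac{1}{5}\right)\right)}{2 \left(\left(-4\right) \left(- \frac{1}{5}\right)\right)} = - 199 \frac{-3 - 4}{2 \cdot \frac{4}{5}} = - 199 \cdot \frac{1}{2} \cdot \frac{5}{4} \left(-3 - 4\right) = - 199 \cdot \frac{1}{2} \cdot \frac{5}{4} \left(-7\right) = \left(-199\right) \left(- \frac{35}{8}\right) = \frac{6965}{8}$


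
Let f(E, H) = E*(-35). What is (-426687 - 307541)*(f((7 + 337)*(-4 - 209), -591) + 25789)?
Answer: -1901877396452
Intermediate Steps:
f(E, H) = -35*E
(-426687 - 307541)*(f((7 + 337)*(-4 - 209), -591) + 25789) = (-426687 - 307541)*(-35*(7 + 337)*(-4 - 209) + 25789) = -734228*(-12040*(-213) + 25789) = -734228*(-35*(-73272) + 25789) = -734228*(2564520 + 25789) = -734228*2590309 = -1901877396452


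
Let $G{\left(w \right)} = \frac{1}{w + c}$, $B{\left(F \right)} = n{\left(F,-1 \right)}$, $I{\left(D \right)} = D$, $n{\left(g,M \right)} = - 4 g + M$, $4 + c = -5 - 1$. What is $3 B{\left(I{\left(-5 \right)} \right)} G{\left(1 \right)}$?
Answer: $- \frac{19}{3} \approx -6.3333$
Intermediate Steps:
$c = -10$ ($c = -4 - 6 = -10$)
$n{\left(g,M \right)} = M - 4 g$
$B{\left(F \right)} = -1 - 4 F$
$G{\left(w \right)} = \frac{1}{-10 + w}$ ($G{\left(w \right)} = \frac{1}{w - 10} = \frac{1}{-10 + w}$)
$3 B{\left(I{\left(-5 \right)} \right)} G{\left(1 \right)} = \frac{3 \left(-1 - -20\right)}{-10 + 1} = \frac{3 \left(-1 + 20\right)}{-9} = 3 \cdot 19 \left(- \frac{1}{9}\right) = 57 \left(- \frac{1}{9}\right) = - \frac{19}{3}$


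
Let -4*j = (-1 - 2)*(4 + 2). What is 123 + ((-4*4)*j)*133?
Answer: -9453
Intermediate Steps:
j = 9/2 (j = -(-1 - 2)*(4 + 2)/4 = -(-3)*6/4 = -1/4*(-18) = 9/2 ≈ 4.5000)
123 + ((-4*4)*j)*133 = 123 + (-4*4*(9/2))*133 = 123 - 16*9/2*133 = 123 - 72*133 = 123 - 9576 = -9453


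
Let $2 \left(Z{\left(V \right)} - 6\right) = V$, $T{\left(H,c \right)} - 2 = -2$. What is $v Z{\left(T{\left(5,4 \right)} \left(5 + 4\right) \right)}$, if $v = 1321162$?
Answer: $7926972$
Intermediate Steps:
$T{\left(H,c \right)} = 0$ ($T{\left(H,c \right)} = 2 - 2 = 0$)
$Z{\left(V \right)} = 6 + \frac{V}{2}$
$v Z{\left(T{\left(5,4 \right)} \left(5 + 4\right) \right)} = 1321162 \left(6 + \frac{0 \left(5 + 4\right)}{2}\right) = 1321162 \left(6 + \frac{0 \cdot 9}{2}\right) = 1321162 \left(6 + \frac{1}{2} \cdot 0\right) = 1321162 \left(6 + 0\right) = 1321162 \cdot 6 = 7926972$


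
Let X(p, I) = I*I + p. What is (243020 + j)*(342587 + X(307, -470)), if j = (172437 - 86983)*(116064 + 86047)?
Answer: 9737532221594716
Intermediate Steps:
j = 17271193394 (j = 85454*202111 = 17271193394)
X(p, I) = p + I**2 (X(p, I) = I**2 + p = p + I**2)
(243020 + j)*(342587 + X(307, -470)) = (243020 + 17271193394)*(342587 + (307 + (-470)**2)) = 17271436414*(342587 + (307 + 220900)) = 17271436414*(342587 + 221207) = 17271436414*563794 = 9737532221594716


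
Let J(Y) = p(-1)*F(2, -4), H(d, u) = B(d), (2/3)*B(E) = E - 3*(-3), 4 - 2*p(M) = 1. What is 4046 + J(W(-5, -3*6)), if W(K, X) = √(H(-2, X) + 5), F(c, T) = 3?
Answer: 8101/2 ≈ 4050.5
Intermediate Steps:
p(M) = 3/2 (p(M) = 2 - ½*1 = 2 - ½ = 3/2)
B(E) = 27/2 + 3*E/2 (B(E) = 3*(E - 3*(-3))/2 = 3*(E + 9)/2 = 3*(9 + E)/2 = 27/2 + 3*E/2)
H(d, u) = 27/2 + 3*d/2
W(K, X) = √62/2 (W(K, X) = √((27/2 + (3/2)*(-2)) + 5) = √((27/2 - 3) + 5) = √(21/2 + 5) = √(31/2) = √62/2)
J(Y) = 9/2 (J(Y) = (3/2)*3 = 9/2)
4046 + J(W(-5, -3*6)) = 4046 + 9/2 = 8101/2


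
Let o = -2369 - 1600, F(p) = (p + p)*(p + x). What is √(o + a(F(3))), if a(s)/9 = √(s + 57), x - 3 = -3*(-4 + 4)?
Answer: 3*√(-441 + √93) ≈ 62.307*I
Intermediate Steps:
x = 3 (x = 3 - 3*(-4 + 4) = 3 - 3*0 = 3 + 0 = 3)
F(p) = 2*p*(3 + p) (F(p) = (p + p)*(p + 3) = (2*p)*(3 + p) = 2*p*(3 + p))
a(s) = 9*√(57 + s) (a(s) = 9*√(s + 57) = 9*√(57 + s))
o = -3969
√(o + a(F(3))) = √(-3969 + 9*√(57 + 2*3*(3 + 3))) = √(-3969 + 9*√(57 + 2*3*6)) = √(-3969 + 9*√(57 + 36)) = √(-3969 + 9*√93)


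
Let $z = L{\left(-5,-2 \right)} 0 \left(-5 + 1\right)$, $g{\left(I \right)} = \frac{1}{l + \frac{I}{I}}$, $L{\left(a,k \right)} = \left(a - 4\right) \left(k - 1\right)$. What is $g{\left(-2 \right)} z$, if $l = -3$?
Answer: $0$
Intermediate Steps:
$L{\left(a,k \right)} = \left(-1 + k\right) \left(-4 + a\right)$ ($L{\left(a,k \right)} = \left(-4 + a\right) \left(-1 + k\right) = \left(-1 + k\right) \left(-4 + a\right)$)
$g{\left(I \right)} = - \frac{1}{2}$ ($g{\left(I \right)} = \frac{1}{-3 + \frac{I}{I}} = \frac{1}{-3 + 1} = \frac{1}{-2} = - \frac{1}{2}$)
$z = 0$ ($z = \left(4 - -5 - -8 - -10\right) 0 \left(-5 + 1\right) = \left(4 + 5 + 8 + 10\right) 0 \left(-4\right) = 27 \cdot 0 \left(-4\right) = 0 \left(-4\right) = 0$)
$g{\left(-2 \right)} z = \left(- \frac{1}{2}\right) 0 = 0$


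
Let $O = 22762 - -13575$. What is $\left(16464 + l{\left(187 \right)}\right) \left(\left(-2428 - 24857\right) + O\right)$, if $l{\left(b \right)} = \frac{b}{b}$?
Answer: $149041180$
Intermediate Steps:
$l{\left(b \right)} = 1$
$O = 36337$ ($O = 22762 + 13575 = 36337$)
$\left(16464 + l{\left(187 \right)}\right) \left(\left(-2428 - 24857\right) + O\right) = \left(16464 + 1\right) \left(\left(-2428 - 24857\right) + 36337\right) = 16465 \left(-27285 + 36337\right) = 16465 \cdot 9052 = 149041180$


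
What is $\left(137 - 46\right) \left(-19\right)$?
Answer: $-1729$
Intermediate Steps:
$\left(137 - 46\right) \left(-19\right) = 91 \left(-19\right) = -1729$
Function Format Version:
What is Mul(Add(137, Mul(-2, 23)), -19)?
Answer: -1729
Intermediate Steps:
Mul(Add(137, Mul(-2, 23)), -19) = Mul(Add(137, -46), -19) = Mul(91, -19) = -1729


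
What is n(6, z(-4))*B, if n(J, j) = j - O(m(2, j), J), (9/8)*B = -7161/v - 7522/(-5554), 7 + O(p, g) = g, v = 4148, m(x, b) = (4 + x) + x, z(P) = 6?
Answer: -59996566/25917741 ≈ -2.3149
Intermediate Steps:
m(x, b) = 4 + 2*x
O(p, g) = -7 + g
B = -8570938/25917741 (B = 8*(-7161/4148 - 7522/(-5554))/9 = 8*(-7161*1/4148 - 7522*(-1/5554))/9 = 8*(-7161/4148 + 3761/2777)/9 = (8/9)*(-4285469/11518996) = -8570938/25917741 ≈ -0.33070)
n(J, j) = 7 + j - J (n(J, j) = j - (-7 + J) = j + (7 - J) = 7 + j - J)
n(6, z(-4))*B = (7 + 6 - 1*6)*(-8570938/25917741) = (7 + 6 - 6)*(-8570938/25917741) = 7*(-8570938/25917741) = -59996566/25917741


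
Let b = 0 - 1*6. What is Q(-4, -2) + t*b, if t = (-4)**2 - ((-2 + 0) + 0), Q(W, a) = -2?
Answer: -110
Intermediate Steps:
b = -6 (b = 0 - 6 = -6)
t = 18 (t = 16 - (-2 + 0) = 16 - 1*(-2) = 16 + 2 = 18)
Q(-4, -2) + t*b = -2 + 18*(-6) = -2 - 108 = -110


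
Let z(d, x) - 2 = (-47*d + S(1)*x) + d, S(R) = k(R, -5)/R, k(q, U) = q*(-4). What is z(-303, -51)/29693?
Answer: 14144/29693 ≈ 0.47634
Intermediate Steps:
k(q, U) = -4*q
S(R) = -4 (S(R) = (-4*R)/R = -4)
z(d, x) = 2 - 46*d - 4*x (z(d, x) = 2 + ((-47*d - 4*x) + d) = 2 + (-46*d - 4*x) = 2 - 46*d - 4*x)
z(-303, -51)/29693 = (2 - 46*(-303) - 4*(-51))/29693 = (2 + 13938 + 204)*(1/29693) = 14144*(1/29693) = 14144/29693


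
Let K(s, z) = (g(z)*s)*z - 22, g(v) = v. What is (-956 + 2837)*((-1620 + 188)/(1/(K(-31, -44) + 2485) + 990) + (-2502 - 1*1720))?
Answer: -452646266516334/56977469 ≈ -7.9443e+6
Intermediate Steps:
K(s, z) = -22 + s*z² (K(s, z) = (z*s)*z - 22 = (s*z)*z - 22 = s*z² - 22 = -22 + s*z²)
(-956 + 2837)*((-1620 + 188)/(1/(K(-31, -44) + 2485) + 990) + (-2502 - 1*1720)) = (-956 + 2837)*((-1620 + 188)/(1/((-22 - 31*(-44)²) + 2485) + 990) + (-2502 - 1*1720)) = 1881*(-1432/(1/((-22 - 31*1936) + 2485) + 990) + (-2502 - 1720)) = 1881*(-1432/(1/((-22 - 60016) + 2485) + 990) - 4222) = 1881*(-1432/(1/(-60038 + 2485) + 990) - 4222) = 1881*(-1432/(1/(-57553) + 990) - 4222) = 1881*(-1432/(-1/57553 + 990) - 4222) = 1881*(-1432/56977469/57553 - 4222) = 1881*(-1432*57553/56977469 - 4222) = 1881*(-82415896/56977469 - 4222) = 1881*(-240641290014/56977469) = -452646266516334/56977469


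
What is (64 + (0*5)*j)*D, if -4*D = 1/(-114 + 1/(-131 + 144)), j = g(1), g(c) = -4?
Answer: 208/1481 ≈ 0.14045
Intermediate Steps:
j = -4
D = 13/5924 (D = -1/(4*(-114 + 1/(-131 + 144))) = -1/(4*(-114 + 1/13)) = -1/(4*(-1481/13)) = -1/4*(-13/1481) = 13/5924 ≈ 0.0021945)
(64 + (0*5)*j)*D = (64 + (0*5)*(-4))*(13/5924) = (64 + 0*(-4))*(13/5924) = (64 + 0)*(13/5924) = 64*(13/5924) = 208/1481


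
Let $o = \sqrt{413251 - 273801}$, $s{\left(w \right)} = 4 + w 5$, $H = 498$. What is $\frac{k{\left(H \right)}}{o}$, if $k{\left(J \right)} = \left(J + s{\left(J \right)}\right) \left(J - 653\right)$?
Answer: $- \frac{46376 \sqrt{5578}}{2789} \approx -1241.9$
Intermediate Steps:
$s{\left(w \right)} = 4 + 5 w$
$o = 5 \sqrt{5578}$ ($o = \sqrt{139450} = 5 \sqrt{5578} \approx 373.43$)
$k{\left(J \right)} = \left(-653 + J\right) \left(4 + 6 J\right)$ ($k{\left(J \right)} = \left(J + \left(4 + 5 J\right)\right) \left(J - 653\right) = \left(4 + 6 J\right) \left(-653 + J\right) = \left(-653 + J\right) \left(4 + 6 J\right)$)
$\frac{k{\left(H \right)}}{o} = \frac{-2612 - 1949172 + 6 \cdot 498^{2}}{5 \sqrt{5578}} = \left(-2612 - 1949172 + 6 \cdot 248004\right) \frac{\sqrt{5578}}{27890} = \left(-2612 - 1949172 + 1488024\right) \frac{\sqrt{5578}}{27890} = - 463760 \frac{\sqrt{5578}}{27890} = - \frac{46376 \sqrt{5578}}{2789}$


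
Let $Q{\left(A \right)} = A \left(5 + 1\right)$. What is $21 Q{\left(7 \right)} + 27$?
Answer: $909$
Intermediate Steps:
$Q{\left(A \right)} = 6 A$ ($Q{\left(A \right)} = A 6 = 6 A$)
$21 Q{\left(7 \right)} + 27 = 21 \cdot 6 \cdot 7 + 27 = 21 \cdot 42 + 27 = 882 + 27 = 909$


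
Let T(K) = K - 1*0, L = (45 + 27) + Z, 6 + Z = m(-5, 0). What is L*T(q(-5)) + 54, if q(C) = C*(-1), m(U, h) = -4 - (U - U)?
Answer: 364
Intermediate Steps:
m(U, h) = -4 (m(U, h) = -4 - 1*0 = -4 + 0 = -4)
Z = -10 (Z = -6 - 4 = -10)
L = 62 (L = (45 + 27) - 10 = 72 - 10 = 62)
q(C) = -C
T(K) = K (T(K) = K + 0 = K)
L*T(q(-5)) + 54 = 62*(-1*(-5)) + 54 = 62*5 + 54 = 310 + 54 = 364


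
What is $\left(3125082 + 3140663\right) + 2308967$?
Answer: $8574712$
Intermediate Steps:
$\left(3125082 + 3140663\right) + 2308967 = 6265745 + 2308967 = 8574712$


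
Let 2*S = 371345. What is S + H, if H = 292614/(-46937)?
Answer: 17429235037/93874 ≈ 1.8567e+5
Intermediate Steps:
S = 371345/2 (S = (½)*371345 = 371345/2 ≈ 1.8567e+5)
H = -292614/46937 (H = 292614*(-1/46937) = -292614/46937 ≈ -6.2342)
S + H = 371345/2 - 292614/46937 = 17429235037/93874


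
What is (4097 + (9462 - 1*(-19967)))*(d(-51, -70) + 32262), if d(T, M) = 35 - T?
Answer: 1084499048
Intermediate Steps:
(4097 + (9462 - 1*(-19967)))*(d(-51, -70) + 32262) = (4097 + (9462 - 1*(-19967)))*((35 - 1*(-51)) + 32262) = (4097 + (9462 + 19967))*((35 + 51) + 32262) = (4097 + 29429)*(86 + 32262) = 33526*32348 = 1084499048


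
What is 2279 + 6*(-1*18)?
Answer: 2171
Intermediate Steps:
2279 + 6*(-1*18) = 2279 + 6*(-18) = 2279 - 108 = 2171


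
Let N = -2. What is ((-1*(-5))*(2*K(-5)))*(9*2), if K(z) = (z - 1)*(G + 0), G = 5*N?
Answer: 10800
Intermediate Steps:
G = -10 (G = 5*(-2) = -10)
K(z) = 10 - 10*z (K(z) = (z - 1)*(-10 + 0) = (-1 + z)*(-10) = 10 - 10*z)
((-1*(-5))*(2*K(-5)))*(9*2) = ((-1*(-5))*(2*(10 - 10*(-5))))*(9*2) = (5*(2*(10 + 50)))*18 = (5*(2*60))*18 = (5*120)*18 = 600*18 = 10800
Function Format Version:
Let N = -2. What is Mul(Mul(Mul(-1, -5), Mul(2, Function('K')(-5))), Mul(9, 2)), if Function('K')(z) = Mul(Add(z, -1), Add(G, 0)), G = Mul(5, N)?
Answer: 10800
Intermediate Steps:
G = -10 (G = Mul(5, -2) = -10)
Function('K')(z) = Add(10, Mul(-10, z)) (Function('K')(z) = Mul(Add(z, -1), Add(-10, 0)) = Mul(Add(-1, z), -10) = Add(10, Mul(-10, z)))
Mul(Mul(Mul(-1, -5), Mul(2, Function('K')(-5))), Mul(9, 2)) = Mul(Mul(Mul(-1, -5), Mul(2, Add(10, Mul(-10, -5)))), Mul(9, 2)) = Mul(Mul(5, Mul(2, Add(10, 50))), 18) = Mul(Mul(5, Mul(2, 60)), 18) = Mul(Mul(5, 120), 18) = Mul(600, 18) = 10800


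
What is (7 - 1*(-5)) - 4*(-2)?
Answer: 20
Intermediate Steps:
(7 - 1*(-5)) - 4*(-2) = (7 + 5) + 8 = 12 + 8 = 20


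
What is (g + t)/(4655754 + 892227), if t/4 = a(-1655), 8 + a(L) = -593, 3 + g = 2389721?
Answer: 2387314/5547981 ≈ 0.43030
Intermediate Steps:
g = 2389718 (g = -3 + 2389721 = 2389718)
a(L) = -601 (a(L) = -8 - 593 = -601)
t = -2404 (t = 4*(-601) = -2404)
(g + t)/(4655754 + 892227) = (2389718 - 2404)/(4655754 + 892227) = 2387314/5547981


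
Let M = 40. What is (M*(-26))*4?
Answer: -4160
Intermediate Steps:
(M*(-26))*4 = (40*(-26))*4 = -1040*4 = -4160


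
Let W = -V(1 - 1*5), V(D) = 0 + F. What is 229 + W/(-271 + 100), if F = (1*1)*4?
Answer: 39163/171 ≈ 229.02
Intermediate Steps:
F = 4 (F = 1*4 = 4)
V(D) = 4 (V(D) = 0 + 4 = 4)
W = -4 (W = -1*4 = -4)
229 + W/(-271 + 100) = 229 - 4/(-271 + 100) = 229 - 4/(-171) = 229 - 4*(-1/171) = 229 + 4/171 = 39163/171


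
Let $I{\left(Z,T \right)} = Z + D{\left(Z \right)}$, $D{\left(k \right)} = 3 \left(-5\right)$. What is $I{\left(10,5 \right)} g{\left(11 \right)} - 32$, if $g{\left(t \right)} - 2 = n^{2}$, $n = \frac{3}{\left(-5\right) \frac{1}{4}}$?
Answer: $- \frac{354}{5} \approx -70.8$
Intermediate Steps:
$D{\left(k \right)} = -15$
$I{\left(Z,T \right)} = -15 + Z$ ($I{\left(Z,T \right)} = Z - 15 = -15 + Z$)
$n = - \frac{12}{5}$ ($n = \frac{3}{\left(-5\right) \frac{1}{4}} = \frac{3}{- \frac{5}{4}} = 3 \left(- \frac{4}{5}\right) = - \frac{12}{5} \approx -2.4$)
$g{\left(t \right)} = \frac{194}{25}$ ($g{\left(t \right)} = 2 + \left(- \frac{12}{5}\right)^{2} = 2 + \frac{144}{25} = \frac{194}{25}$)
$I{\left(10,5 \right)} g{\left(11 \right)} - 32 = \left(-15 + 10\right) \frac{194}{25} - 32 = \left(-5\right) \frac{194}{25} - 32 = - \frac{194}{5} - 32 = - \frac{354}{5}$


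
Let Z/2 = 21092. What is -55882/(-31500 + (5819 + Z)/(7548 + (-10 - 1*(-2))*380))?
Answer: 251916056/141953997 ≈ 1.7746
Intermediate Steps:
Z = 42184 (Z = 2*21092 = 42184)
-55882/(-31500 + (5819 + Z)/(7548 + (-10 - 1*(-2))*380)) = -55882/(-31500 + (5819 + 42184)/(7548 + (-10 - 1*(-2))*380)) = -55882/(-31500 + 48003/(7548 + (-10 + 2)*380)) = -55882/(-31500 + 48003/(7548 - 8*380)) = -55882/(-31500 + 48003/(7548 - 3040)) = -55882/(-31500 + 48003/4508) = -55882/(-141953997/4508) = -55882*(-4508/141953997) = 251916056/141953997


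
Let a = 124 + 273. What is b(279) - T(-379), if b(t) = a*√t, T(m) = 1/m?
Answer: 1/379 + 1191*√31 ≈ 6631.2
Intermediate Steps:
a = 397
b(t) = 397*√t
b(279) - T(-379) = 397*√279 - 1/(-379) = 397*(3*√31) - 1*(-1/379) = 1191*√31 + 1/379 = 1/379 + 1191*√31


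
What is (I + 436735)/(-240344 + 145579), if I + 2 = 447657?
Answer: -176878/18953 ≈ -9.3325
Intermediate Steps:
I = 447655 (I = -2 + 447657 = 447655)
(I + 436735)/(-240344 + 145579) = (447655 + 436735)/(-240344 + 145579) = 884390/(-94765) = 884390*(-1/94765) = -176878/18953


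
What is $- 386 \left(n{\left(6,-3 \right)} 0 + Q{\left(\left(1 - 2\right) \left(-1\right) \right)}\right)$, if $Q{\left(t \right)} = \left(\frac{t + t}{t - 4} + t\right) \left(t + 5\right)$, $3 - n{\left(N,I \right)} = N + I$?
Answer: $-772$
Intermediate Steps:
$n{\left(N,I \right)} = 3 - I - N$ ($n{\left(N,I \right)} = 3 - \left(N + I\right) = 3 - \left(I + N\right) = 3 - I - N$)
$Q{\left(t \right)} = \left(5 + t\right) \left(t + \frac{2 t}{-4 + t}\right)$ ($Q{\left(t \right)} = \left(\frac{2 t}{-4 + t} + t\right) \left(5 + t\right) = \left(t + \frac{2 t}{-4 + t}\right) \left(5 + t\right) = \left(5 + t\right) \left(t + \frac{2 t}{-4 + t}\right)$)
$- 386 \left(n{\left(6,-3 \right)} 0 + Q{\left(\left(1 - 2\right) \left(-1\right) \right)}\right) = - 386 \left(\left(3 - -3 - 6\right) 0 + \frac{\left(1 - 2\right) \left(-1\right) \left(-10 + \left(\left(1 - 2\right) \left(-1\right)\right)^{2} + 3 \left(1 - 2\right) \left(-1\right)\right)}{-4 + \left(1 - 2\right) \left(-1\right)}\right) = - 386 \left(\left(3 + 3 - 6\right) 0 + \frac{\left(-1\right) \left(-1\right) \left(-10 + \left(\left(-1\right) \left(-1\right)\right)^{2} + 3 \left(\left(-1\right) \left(-1\right)\right)\right)}{-4 - -1}\right) = - 386 \left(0 \cdot 0 + 1 \frac{1}{-4 + 1} \left(-10 + 1^{2} + 3 \cdot 1\right)\right) = - 386 \left(0 + 1 \frac{1}{-3} \left(-10 + 1 + 3\right)\right) = - 386 \left(0 + 1 \left(- \frac{1}{3}\right) \left(-6\right)\right) = - 386 \left(0 + 2\right) = \left(-386\right) 2 = -772$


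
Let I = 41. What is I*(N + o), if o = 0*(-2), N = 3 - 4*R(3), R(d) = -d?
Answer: 615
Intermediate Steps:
N = 15 (N = 3 - (-4)*3 = 3 - 4*(-3) = 3 + 12 = 15)
o = 0
I*(N + o) = 41*(15 + 0) = 41*15 = 615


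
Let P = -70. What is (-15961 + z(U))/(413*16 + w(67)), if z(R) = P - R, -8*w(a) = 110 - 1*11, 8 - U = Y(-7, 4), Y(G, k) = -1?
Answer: -25664/10553 ≈ -2.4319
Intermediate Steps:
U = 9 (U = 8 - 1*(-1) = 8 + 1 = 9)
w(a) = -99/8 (w(a) = -(110 - 1*11)/8 = -(110 - 11)/8 = -1/8*99 = -99/8)
z(R) = -70 - R
(-15961 + z(U))/(413*16 + w(67)) = (-15961 + (-70 - 1*9))/(413*16 - 99/8) = (-15961 + (-70 - 9))/(6608 - 99/8) = (-15961 - 79)/(52765/8) = -16040*8/52765 = -25664/10553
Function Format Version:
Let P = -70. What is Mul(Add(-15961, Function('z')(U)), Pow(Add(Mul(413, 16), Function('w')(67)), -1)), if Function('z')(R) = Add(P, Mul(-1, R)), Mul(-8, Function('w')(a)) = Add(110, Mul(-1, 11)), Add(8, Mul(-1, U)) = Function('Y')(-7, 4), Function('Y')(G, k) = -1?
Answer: Rational(-25664, 10553) ≈ -2.4319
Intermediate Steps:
U = 9 (U = Add(8, Mul(-1, -1)) = Add(8, 1) = 9)
Function('w')(a) = Rational(-99, 8) (Function('w')(a) = Mul(Rational(-1, 8), Add(110, Mul(-1, 11))) = Mul(Rational(-1, 8), Add(110, -11)) = Mul(Rational(-1, 8), 99) = Rational(-99, 8))
Function('z')(R) = Add(-70, Mul(-1, R))
Mul(Add(-15961, Function('z')(U)), Pow(Add(Mul(413, 16), Function('w')(67)), -1)) = Mul(Add(-15961, Add(-70, Mul(-1, 9))), Pow(Add(Mul(413, 16), Rational(-99, 8)), -1)) = Mul(Add(-15961, Add(-70, -9)), Pow(Add(6608, Rational(-99, 8)), -1)) = Mul(Add(-15961, -79), Pow(Rational(52765, 8), -1)) = Mul(-16040, Rational(8, 52765)) = Rational(-25664, 10553)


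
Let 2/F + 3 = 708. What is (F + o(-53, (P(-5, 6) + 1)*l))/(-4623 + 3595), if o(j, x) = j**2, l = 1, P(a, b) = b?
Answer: -1980347/724740 ≈ -2.7325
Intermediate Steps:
F = 2/705 (F = 2/(-3 + 708) = 2/705 ≈ 0.0028369)
(F + o(-53, (P(-5, 6) + 1)*l))/(-4623 + 3595) = (2/705 + (-53)**2)/(-4623 + 3595) = (2/705 + 2809)/(-1028) = (1980347/705)*(-1/1028) = -1980347/724740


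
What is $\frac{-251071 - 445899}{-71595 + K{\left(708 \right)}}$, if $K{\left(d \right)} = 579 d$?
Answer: $- \frac{696970}{338337} \approx -2.06$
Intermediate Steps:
$\frac{-251071 - 445899}{-71595 + K{\left(708 \right)}} = \frac{-251071 - 445899}{-71595 + 579 \cdot 708} = - \frac{696970}{-71595 + 409932} = - \frac{696970}{338337}$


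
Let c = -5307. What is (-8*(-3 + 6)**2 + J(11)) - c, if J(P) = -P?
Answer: 5224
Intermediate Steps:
(-8*(-3 + 6)**2 + J(11)) - c = (-8*(-3 + 6)**2 - 1*11) - 1*(-5307) = (-8*3**2 - 11) + 5307 = (-8*9 - 11) + 5307 = (-72 - 11) + 5307 = -83 + 5307 = 5224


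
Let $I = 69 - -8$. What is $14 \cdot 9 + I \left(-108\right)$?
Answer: $-8190$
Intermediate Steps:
$I = 77$ ($I = 69 + 8 = 77$)
$14 \cdot 9 + I \left(-108\right) = 14 \cdot 9 + 77 \left(-108\right) = 126 - 8316 = -8190$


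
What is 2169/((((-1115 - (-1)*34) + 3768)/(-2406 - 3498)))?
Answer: -12805776/2687 ≈ -4765.8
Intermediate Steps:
2169/((((-1115 - (-1)*34) + 3768)/(-2406 - 3498))) = 2169/((((-1115 - 1*(-34)) + 3768)/(-5904))) = 2169/((((-1115 + 34) + 3768)*(-1/5904))) = 2169/(((-1081 + 3768)*(-1/5904))) = 2169/((2687*(-1/5904))) = 2169/(-2687/5904) = 2169*(-5904/2687) = -12805776/2687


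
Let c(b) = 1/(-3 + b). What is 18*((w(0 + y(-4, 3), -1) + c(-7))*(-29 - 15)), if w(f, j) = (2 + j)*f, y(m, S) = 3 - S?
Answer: 396/5 ≈ 79.200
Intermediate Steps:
w(f, j) = f*(2 + j)
18*((w(0 + y(-4, 3), -1) + c(-7))*(-29 - 15)) = 18*(((0 + (3 - 1*3))*(2 - 1) + 1/(-3 - 7))*(-29 - 15)) = 18*(((0 + (3 - 3))*1 + 1/(-10))*(-44)) = 18*(((0 + 0)*1 - 1/10)*(-44)) = 18*((0*1 - 1/10)*(-44)) = 18*((0 - 1/10)*(-44)) = 18*(-1/10*(-44)) = 18*(22/5) = 396/5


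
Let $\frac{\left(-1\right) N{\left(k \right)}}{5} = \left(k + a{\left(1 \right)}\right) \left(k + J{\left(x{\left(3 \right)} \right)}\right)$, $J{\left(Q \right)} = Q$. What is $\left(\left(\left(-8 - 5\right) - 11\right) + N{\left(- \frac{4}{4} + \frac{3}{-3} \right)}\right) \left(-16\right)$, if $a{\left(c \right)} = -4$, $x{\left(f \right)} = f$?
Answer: $-96$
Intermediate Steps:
$N{\left(k \right)} = - 5 \left(-4 + k\right) \left(3 + k\right)$ ($N{\left(k \right)} = - 5 \left(k - 4\right) \left(k + 3\right) = - 5 \left(-4 + k\right) \left(3 + k\right)$)
$\left(\left(\left(-8 - 5\right) - 11\right) + N{\left(- \frac{4}{4} + \frac{3}{-3} \right)}\right) \left(-16\right) = \left(\left(\left(-8 - 5\right) - 11\right) + \left(60 - 5 \left(- \frac{4}{4} + \frac{3}{-3}\right)^{2} + 5 \left(- \frac{4}{4} + \frac{3}{-3}\right)\right)\right) \left(-16\right) = \left(\left(-13 - 11\right) + \left(60 - 5 \left(\left(-4\right) \frac{1}{4} + 3 \left(- \frac{1}{3}\right)\right)^{2} + 5 \left(\left(-4\right) \frac{1}{4} + 3 \left(- \frac{1}{3}\right)\right)\right)\right) \left(-16\right) = \left(-24 + \left(60 - 5 \left(-1 - 1\right)^{2} + 5 \left(-1 - 1\right)\right)\right) \left(-16\right) = \left(-24 + \left(60 - 5 \left(-2\right)^{2} + 5 \left(-2\right)\right)\right) \left(-16\right) = \left(-24 - -30\right) \left(-16\right) = \left(-24 + 30\right) \left(-16\right) = 6 \left(-16\right) = -96$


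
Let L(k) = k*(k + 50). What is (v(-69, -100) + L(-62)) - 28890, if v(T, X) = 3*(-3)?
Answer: -28155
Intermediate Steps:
v(T, X) = -9
L(k) = k*(50 + k)
(v(-69, -100) + L(-62)) - 28890 = (-9 - 62*(50 - 62)) - 28890 = (-9 - 62*(-12)) - 28890 = (-9 + 744) - 28890 = 735 - 28890 = -28155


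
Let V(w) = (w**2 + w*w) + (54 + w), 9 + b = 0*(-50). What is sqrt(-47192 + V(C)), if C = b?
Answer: I*sqrt(46985) ≈ 216.76*I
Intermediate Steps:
b = -9 (b = -9 + 0*(-50) = -9 + 0 = -9)
C = -9
V(w) = 54 + w + 2*w**2 (V(w) = (w**2 + w**2) + (54 + w) = 2*w**2 + (54 + w) = 54 + w + 2*w**2)
sqrt(-47192 + V(C)) = sqrt(-47192 + (54 - 9 + 2*(-9)**2)) = sqrt(-47192 + (54 - 9 + 2*81)) = sqrt(-47192 + (54 - 9 + 162)) = sqrt(-47192 + 207) = sqrt(-46985) = I*sqrt(46985)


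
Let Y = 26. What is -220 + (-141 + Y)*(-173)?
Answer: 19675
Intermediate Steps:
-220 + (-141 + Y)*(-173) = -220 + (-141 + 26)*(-173) = -220 - 115*(-173) = -220 + 19895 = 19675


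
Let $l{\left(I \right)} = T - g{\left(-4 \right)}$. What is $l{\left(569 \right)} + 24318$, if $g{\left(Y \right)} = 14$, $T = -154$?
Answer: $24150$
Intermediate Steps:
$l{\left(I \right)} = -168$ ($l{\left(I \right)} = -154 - 14 = -168$)
$l{\left(569 \right)} + 24318 = -168 + 24318 = 24150$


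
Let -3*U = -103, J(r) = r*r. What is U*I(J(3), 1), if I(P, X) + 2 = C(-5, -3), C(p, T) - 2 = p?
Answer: -515/3 ≈ -171.67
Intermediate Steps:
C(p, T) = 2 + p
J(r) = r²
U = 103/3 (U = -⅓*(-103) = 103/3 ≈ 34.333)
I(P, X) = -5 (I(P, X) = -2 + (2 - 5) = -2 - 3 = -5)
U*I(J(3), 1) = (103/3)*(-5) = -515/3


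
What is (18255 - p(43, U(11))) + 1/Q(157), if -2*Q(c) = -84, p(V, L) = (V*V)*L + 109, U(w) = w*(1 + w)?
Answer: -9488723/42 ≈ -2.2592e+5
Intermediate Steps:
p(V, L) = 109 + L*V² (p(V, L) = V²*L + 109 = L*V² + 109 = 109 + L*V²)
Q(c) = 42 (Q(c) = -½*(-84) = 42)
(18255 - p(43, U(11))) + 1/Q(157) = (18255 - (109 + (11*(1 + 11))*43²)) + 1/42 = (18255 - (109 + (11*12)*1849)) + 1/42 = (18255 - (109 + 132*1849)) + 1/42 = (18255 - (109 + 244068)) + 1/42 = (18255 - 1*244177) + 1/42 = (18255 - 244177) + 1/42 = -225922 + 1/42 = -9488723/42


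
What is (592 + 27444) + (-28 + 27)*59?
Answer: 27977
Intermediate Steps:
(592 + 27444) + (-28 + 27)*59 = 28036 - 1*59 = 28036 - 59 = 27977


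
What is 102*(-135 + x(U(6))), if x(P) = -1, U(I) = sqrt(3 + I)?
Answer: -13872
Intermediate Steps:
102*(-135 + x(U(6))) = 102*(-135 - 1) = 102*(-136) = -13872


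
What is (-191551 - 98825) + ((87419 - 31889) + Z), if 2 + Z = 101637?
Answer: -133211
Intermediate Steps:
Z = 101635 (Z = -2 + 101637 = 101635)
(-191551 - 98825) + ((87419 - 31889) + Z) = (-191551 - 98825) + ((87419 - 31889) + 101635) = -290376 + (55530 + 101635) = -290376 + 157165 = -133211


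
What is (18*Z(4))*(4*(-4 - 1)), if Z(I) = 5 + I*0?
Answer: -1800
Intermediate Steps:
Z(I) = 5 (Z(I) = 5 + 0 = 5)
(18*Z(4))*(4*(-4 - 1)) = (18*5)*(4*(-4 - 1)) = 90*(4*(-5)) = 90*(-20) = -1800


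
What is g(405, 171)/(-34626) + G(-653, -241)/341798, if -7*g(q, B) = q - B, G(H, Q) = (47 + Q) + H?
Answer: -20886137/13807613806 ≈ -0.0015127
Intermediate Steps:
G(H, Q) = 47 + H + Q
g(q, B) = -q/7 + B/7 (g(q, B) = -(q - B)/7 = -q/7 + B/7)
g(405, 171)/(-34626) + G(-653, -241)/341798 = (-⅐*405 + (⅐)*171)/(-34626) + (47 - 653 - 241)/341798 = (-405/7 + 171/7)*(-1/34626) - 847*1/341798 = -234/7*(-1/34626) - 847/341798 = 39/40397 - 847/341798 = -20886137/13807613806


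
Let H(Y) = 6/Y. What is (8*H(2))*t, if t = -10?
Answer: -240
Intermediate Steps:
(8*H(2))*t = (8*(6/2))*(-10) = (8*(6*(1/2)))*(-10) = (8*3)*(-10) = 24*(-10) = -240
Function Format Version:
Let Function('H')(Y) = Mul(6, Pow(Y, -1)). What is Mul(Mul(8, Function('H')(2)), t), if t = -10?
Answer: -240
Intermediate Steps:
Mul(Mul(8, Function('H')(2)), t) = Mul(Mul(8, Mul(6, Pow(2, -1))), -10) = Mul(Mul(8, Mul(6, Rational(1, 2))), -10) = Mul(Mul(8, 3), -10) = Mul(24, -10) = -240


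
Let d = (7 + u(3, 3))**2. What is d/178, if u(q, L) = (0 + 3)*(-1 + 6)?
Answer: 242/89 ≈ 2.7191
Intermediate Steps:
u(q, L) = 15 (u(q, L) = 3*5 = 15)
d = 484 (d = (7 + 15)**2 = 22**2 = 484)
d/178 = 484/178 = 484*(1/178) = 242/89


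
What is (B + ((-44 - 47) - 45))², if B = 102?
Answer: 1156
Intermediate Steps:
(B + ((-44 - 47) - 45))² = (102 + ((-44 - 47) - 45))² = (102 + (-91 - 45))² = (102 - 136)² = (-34)² = 1156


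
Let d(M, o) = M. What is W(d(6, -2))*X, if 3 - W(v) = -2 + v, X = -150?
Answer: 150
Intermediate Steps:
W(v) = 5 - v (W(v) = 3 - (-2 + v) = 3 + (2 - v) = 5 - v)
W(d(6, -2))*X = (5 - 1*6)*(-150) = (5 - 6)*(-150) = -1*(-150) = 150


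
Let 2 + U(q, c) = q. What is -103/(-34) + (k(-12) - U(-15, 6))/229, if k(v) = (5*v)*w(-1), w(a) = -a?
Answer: 22125/7786 ≈ 2.8416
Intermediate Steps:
U(q, c) = -2 + q
k(v) = 5*v (k(v) = (5*v)*(-1*(-1)) = (5*v)*1 = 5*v)
-103/(-34) + (k(-12) - U(-15, 6))/229 = -103/(-34) + (5*(-12) - (-2 - 15))/229 = -103*(-1/34) + (-60 - 1*(-17))*(1/229) = 103/34 + (-60 + 17)*(1/229) = 103/34 - 43*1/229 = 103/34 - 43/229 = 22125/7786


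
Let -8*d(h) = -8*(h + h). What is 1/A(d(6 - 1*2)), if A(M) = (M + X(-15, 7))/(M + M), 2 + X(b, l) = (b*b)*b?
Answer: -16/3369 ≈ -0.0047492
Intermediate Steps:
d(h) = 2*h (d(h) = -(-1)*(h + h) = -(-1)*2*h = -(-2)*h = 2*h)
X(b, l) = -2 + b³ (X(b, l) = -2 + (b*b)*b = -2 + b²*b = -2 + b³)
A(M) = (-3377 + M)/(2*M) (A(M) = (M + (-2 + (-15)³))/(M + M) = (M + (-2 - 3375))/((2*M)) = (M - 3377)*(1/(2*M)) = (-3377 + M)*(1/(2*M)) = (-3377 + M)/(2*M))
1/A(d(6 - 1*2)) = 1/((-3377 + 2*(6 - 1*2))/(2*((2*(6 - 1*2))))) = 1/((-3377 + 2*(6 - 2))/(2*((2*(6 - 2))))) = 1/((-3377 + 2*4)/(2*((2*4)))) = 1/((½)*(-3377 + 8)/8) = 1/((½)*(⅛)*(-3369)) = 1/(-3369/16) = -16/3369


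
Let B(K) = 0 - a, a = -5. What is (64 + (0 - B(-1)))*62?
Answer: 3658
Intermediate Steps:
B(K) = 5 (B(K) = 0 - 1*(-5) = 0 + 5 = 5)
(64 + (0 - B(-1)))*62 = (64 + (0 - 1*5))*62 = (64 + (0 - 5))*62 = (64 - 5)*62 = 59*62 = 3658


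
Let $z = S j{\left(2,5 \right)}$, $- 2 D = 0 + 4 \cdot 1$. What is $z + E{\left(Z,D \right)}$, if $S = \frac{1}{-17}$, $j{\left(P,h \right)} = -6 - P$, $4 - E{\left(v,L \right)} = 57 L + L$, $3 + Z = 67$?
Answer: $\frac{2048}{17} \approx 120.47$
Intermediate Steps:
$D = -2$ ($D = - \frac{0 + 4 \cdot 1}{2} = - \frac{0 + 4}{2} = \left(- \frac{1}{2}\right) 4 = -2$)
$Z = 64$ ($Z = -3 + 67 = 64$)
$E{\left(v,L \right)} = 4 - 58 L$ ($E{\left(v,L \right)} = 4 - \left(57 L + L\right) = 4 - 58 L$)
$S = - \frac{1}{17} \approx -0.058824$
$z = \frac{8}{17}$ ($z = - \frac{-6 - 2}{17} = \left(- \frac{1}{17}\right) \left(-8\right) = \frac{8}{17} \approx 0.47059$)
$z + E{\left(Z,D \right)} = \frac{8}{17} + \left(4 - -116\right) = \frac{8}{17} + \left(4 + 116\right) = \frac{8}{17} + 120 = \frac{2048}{17}$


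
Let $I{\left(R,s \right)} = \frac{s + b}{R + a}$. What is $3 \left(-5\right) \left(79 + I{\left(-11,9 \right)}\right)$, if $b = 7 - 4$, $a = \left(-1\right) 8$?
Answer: $- \frac{22335}{19} \approx -1175.5$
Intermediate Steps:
$a = -8$
$b = 3$ ($b = 7 - 4 = 3$)
$I{\left(R,s \right)} = \frac{3 + s}{-8 + R}$ ($I{\left(R,s \right)} = \frac{s + 3}{R - 8} = \frac{3 + s}{-8 + R}$)
$3 \left(-5\right) \left(79 + I{\left(-11,9 \right)}\right) = 3 \left(-5\right) \left(79 + \frac{3 + 9}{-8 - 11}\right) = - 15 \left(79 + \frac{1}{-19} \cdot 12\right) = - 15 \left(79 - \frac{12}{19}\right) = \left(-15\right) \frac{1489}{19} = - \frac{22335}{19}$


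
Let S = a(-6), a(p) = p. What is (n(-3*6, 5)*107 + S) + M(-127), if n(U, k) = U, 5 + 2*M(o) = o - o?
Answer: -3869/2 ≈ -1934.5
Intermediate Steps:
M(o) = -5/2 (M(o) = -5/2 + (o - o)/2 = -5/2 + (½)*0 = -5/2 + 0 = -5/2)
S = -6
(n(-3*6, 5)*107 + S) + M(-127) = (-3*6*107 - 6) - 5/2 = (-18*107 - 6) - 5/2 = (-1926 - 6) - 5/2 = -1932 - 5/2 = -3869/2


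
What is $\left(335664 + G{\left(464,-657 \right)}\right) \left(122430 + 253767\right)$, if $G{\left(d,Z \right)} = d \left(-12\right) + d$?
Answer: $124355680320$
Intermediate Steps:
$G{\left(d,Z \right)} = - 11 d$ ($G{\left(d,Z \right)} = - 12 d + d = - 11 d$)
$\left(335664 + G{\left(464,-657 \right)}\right) \left(122430 + 253767\right) = \left(335664 - 5104\right) \left(122430 + 253767\right) = \left(335664 - 5104\right) 376197 = 330560 \cdot 376197 = 124355680320$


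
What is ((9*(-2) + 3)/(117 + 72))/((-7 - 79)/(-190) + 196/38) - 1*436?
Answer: -14640919/33579 ≈ -436.01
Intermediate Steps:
((9*(-2) + 3)/(117 + 72))/((-7 - 79)/(-190) + 196/38) - 1*436 = ((-18 + 3)/189)/(-86*(-1/190) + 196*(1/38)) - 436 = (-15*1/189)/(43/95 + 98/19) - 436 = -5/(63*533/95) - 436 = -5/63*95/533 - 436 = -475/33579 - 436 = -14640919/33579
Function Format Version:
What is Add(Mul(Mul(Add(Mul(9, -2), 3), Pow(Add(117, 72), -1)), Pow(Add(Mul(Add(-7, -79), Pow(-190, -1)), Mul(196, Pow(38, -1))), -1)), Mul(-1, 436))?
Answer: Rational(-14640919, 33579) ≈ -436.01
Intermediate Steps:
Add(Mul(Mul(Add(Mul(9, -2), 3), Pow(Add(117, 72), -1)), Pow(Add(Mul(Add(-7, -79), Pow(-190, -1)), Mul(196, Pow(38, -1))), -1)), Mul(-1, 436)) = Add(Mul(Mul(Add(-18, 3), Pow(189, -1)), Pow(Add(Mul(-86, Rational(-1, 190)), Mul(196, Rational(1, 38))), -1)), -436) = Add(Mul(Mul(-15, Rational(1, 189)), Pow(Add(Rational(43, 95), Rational(98, 19)), -1)), -436) = Add(Mul(Rational(-5, 63), Pow(Rational(533, 95), -1)), -436) = Add(Mul(Rational(-5, 63), Rational(95, 533)), -436) = Add(Rational(-475, 33579), -436) = Rational(-14640919, 33579)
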